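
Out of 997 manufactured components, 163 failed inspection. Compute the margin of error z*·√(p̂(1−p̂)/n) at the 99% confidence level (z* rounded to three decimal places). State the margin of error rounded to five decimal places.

ME = 0.03017

The sample proportion is 163/997 = 0.16349.
Standard error of p̂: √(0.136761/997) = √0.000137173 = 0.011712.
For 99% confidence, z* = 2.576.
ME = 2.576·0.011712 = 0.03017.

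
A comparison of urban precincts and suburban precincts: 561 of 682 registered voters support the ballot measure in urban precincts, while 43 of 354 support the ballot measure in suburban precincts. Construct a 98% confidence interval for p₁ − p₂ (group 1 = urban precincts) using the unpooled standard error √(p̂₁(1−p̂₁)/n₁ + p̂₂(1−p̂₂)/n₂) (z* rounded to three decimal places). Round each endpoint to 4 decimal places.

p̂₁ = 0.82258, p̂₂ = 0.12147, so the observed difference is 0.70111.
SE = √(0.000213991 + 0.000301453) = √0.000515444 = 0.022703.
The 98% critical value is z* = 2.326. Margin of error = 0.05281.
CI: 0.70111 ± 0.05281 = (0.6483, 0.7539).

(0.6483, 0.7539)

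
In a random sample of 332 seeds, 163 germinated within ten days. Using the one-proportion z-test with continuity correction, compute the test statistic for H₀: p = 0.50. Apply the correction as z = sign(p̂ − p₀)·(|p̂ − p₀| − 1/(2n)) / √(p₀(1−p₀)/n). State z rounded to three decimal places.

z = -0.274

p̂ = 163/332 = 0.49096. p̂ − p₀ = -0.009036.
1/(2n) = 0.001506.
Corrected numerator: |-0.009036| − 0.001506 = 0.007530.
Under H₀, SE = √(p₀(1−p₀)/n) = √(0.50·0.50/332) = √0.000753012 = 0.027441.
z = −0.007530/0.027441 = -0.274.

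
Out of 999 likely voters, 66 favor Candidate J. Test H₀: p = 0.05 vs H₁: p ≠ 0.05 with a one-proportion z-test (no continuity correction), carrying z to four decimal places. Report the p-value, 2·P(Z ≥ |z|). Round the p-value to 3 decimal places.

p-value = 0.020

Sample proportion p̂ = 66/999 = 0.06607.
SE₀ = √(0.05·0.95/999) = 0.006895.
Test statistic (full precision, shown to 4 dp): z = (66/999 − 0.05)/SE₀ ≈ 2.3299.
From the standard normal, 2·P(Z ≥ |z|) = 0.020.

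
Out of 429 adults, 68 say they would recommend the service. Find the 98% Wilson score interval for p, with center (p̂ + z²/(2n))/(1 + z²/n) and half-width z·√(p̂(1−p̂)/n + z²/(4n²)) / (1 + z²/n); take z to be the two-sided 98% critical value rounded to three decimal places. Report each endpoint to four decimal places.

p̂ = 68/429 = 0.15851; z = 2.326, so z² = 5.410276.
Denominator 1 + z²/n = 1 + 5.410276/429 = 1.012611.
Adjusted center: (0.15851 + z²/(2n))/1.012611 = 0.16276.
Radicand: p̂(1−p̂)/n + z²/(4n²) = 0.000310917 + 0.000007349 = 0.000318266.
Half-width = z·√(radicand)/denom = 2.326·0.017840/1.012611 = 0.04098.
CI: 0.16276 ± 0.04098 = (0.1218, 0.2037).

(0.1218, 0.2037)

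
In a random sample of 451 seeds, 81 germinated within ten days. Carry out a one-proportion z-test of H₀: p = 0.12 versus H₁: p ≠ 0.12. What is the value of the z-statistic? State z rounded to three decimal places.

p̂ = 81/451 = 0.17960.
Under H₀, SE = √(p₀(1−p₀)/n) = √(0.12·0.88/451) = √0.000234146 = 0.015302.
Test statistic: z = 0.05960/0.015302 = 3.895.

z = 3.895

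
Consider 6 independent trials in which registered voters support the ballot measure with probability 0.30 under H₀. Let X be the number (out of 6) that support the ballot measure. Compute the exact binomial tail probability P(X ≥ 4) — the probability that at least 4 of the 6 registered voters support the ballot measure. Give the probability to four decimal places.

X ~ Binomial(n=6, p=0.30).
P(X ≥ 4) = C(6,4)·0.30^4·0.70^2 + C(6,5)·0.30^5·0.70^1 + C(6,6)·0.30^6·0.70^0.
= 0.059535 + 0.010206 + 0.000729 = 0.0705.

P = 0.0705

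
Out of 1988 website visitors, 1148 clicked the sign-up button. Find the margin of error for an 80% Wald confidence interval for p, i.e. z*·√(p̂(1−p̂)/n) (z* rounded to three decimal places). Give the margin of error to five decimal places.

ME = 0.01420

With x = 1148 successes in n = 1988, p̂ = 0.57746.
SE(p̂) = √(0.57746·0.42254/1988) = 0.011079.
z* = 1.282 at the 80% level.
Margin of error = z*·SE = 1.282 × 0.011079 = 0.01420.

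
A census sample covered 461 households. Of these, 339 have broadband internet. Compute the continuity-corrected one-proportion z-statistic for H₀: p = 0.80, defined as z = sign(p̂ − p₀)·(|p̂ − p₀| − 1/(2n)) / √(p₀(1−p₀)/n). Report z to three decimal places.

With x = 339 successes in n = 461, p̂ = 0.73536. p̂ − p₀ = -0.064642.
Continuity correction 1/(2n) = 1/922 = 0.001085.
Corrected numerator: |-0.064642| − 0.001085 = 0.063557.
SE₀ = √(0.80·0.20/461) = 0.018630.
z = (−)0.063557/0.018630 = -3.412.

z = -3.412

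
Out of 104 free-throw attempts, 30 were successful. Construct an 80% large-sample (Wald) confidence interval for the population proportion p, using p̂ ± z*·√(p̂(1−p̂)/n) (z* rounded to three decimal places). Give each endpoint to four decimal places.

p̂ = 30/104 = 0.28846.
SE = √(p̂(1−p̂)/n) = √(0.205251/104) = 0.044425.
z* = 1.282 at the 80% level.
Margin = 1.282·0.044425 = 0.05695.
So the interval runs from 0.2315 to 0.3454.

(0.2315, 0.3454)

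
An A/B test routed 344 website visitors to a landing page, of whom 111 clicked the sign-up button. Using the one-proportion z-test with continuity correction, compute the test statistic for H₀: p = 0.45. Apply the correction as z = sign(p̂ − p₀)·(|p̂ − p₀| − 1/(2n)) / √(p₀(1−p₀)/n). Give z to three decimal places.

The sample proportion is 111/344 = 0.32267. p̂ − p₀ = -0.127326.
1/(2n) = 0.001453.
Corrected numerator: |-0.127326| − 0.001453 = 0.125873.
Null standard error: √(0.45·0.55/344) = √0.000719477 = 0.026823.
z = −0.125873/0.026823 = -4.693.

z = -4.693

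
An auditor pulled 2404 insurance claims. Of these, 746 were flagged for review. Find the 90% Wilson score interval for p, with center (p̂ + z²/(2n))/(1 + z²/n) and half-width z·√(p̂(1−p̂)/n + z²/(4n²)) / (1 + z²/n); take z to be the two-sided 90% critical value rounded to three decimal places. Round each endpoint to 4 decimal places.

p̂ = 746/2404 = 0.31032; z = 1.645, so z² = 2.706025.
Denominator 1 + z²/n = 1 + 2.706025/2404 = 1.001126.
Center = (0.31032 + 0.000563)/1.001126 = 0.31053.
Radicand: p̂(1−p̂)/n + z²/(4n²) = 0.000089027 + 0.000000117 = 0.000089144.
Half-width = 1.645·√0.000089144/1.001126 = 0.01551.
CI: 0.31053 ± 0.01551 = (0.2950, 0.3260).

(0.2950, 0.3260)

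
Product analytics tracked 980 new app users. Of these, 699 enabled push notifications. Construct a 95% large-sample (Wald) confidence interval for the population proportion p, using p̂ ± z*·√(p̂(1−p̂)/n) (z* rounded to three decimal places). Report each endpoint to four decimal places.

(0.6850, 0.7416)

The sample proportion is 699/980 = 0.71327.
SE(p̂) = √(0.71327·0.28673/980) = 0.014446.
z* = 1.960 at the 95% level.
Margin = 1.960·0.014446 = 0.02831.
So the interval runs from 0.6850 to 0.7416.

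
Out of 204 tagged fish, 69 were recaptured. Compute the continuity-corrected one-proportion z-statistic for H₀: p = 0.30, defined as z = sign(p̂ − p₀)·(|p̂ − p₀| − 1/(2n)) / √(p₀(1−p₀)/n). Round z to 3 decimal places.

z = 1.115

The sample proportion is 69/204 = 0.33824. p̂ − p₀ = 0.038235.
1/(2n) = 0.002451.
Corrected numerator: |0.038235| − 0.002451 = 0.035784.
Null standard error: √(0.30·0.70/204) = √0.001029412 = 0.032084.
z = (+)0.035784/0.032084 = 1.115.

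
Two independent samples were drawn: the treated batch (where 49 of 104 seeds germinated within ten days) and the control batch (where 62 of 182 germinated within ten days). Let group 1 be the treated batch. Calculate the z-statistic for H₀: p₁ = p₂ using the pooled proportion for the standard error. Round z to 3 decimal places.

z = 2.178

Sample proportions: p̂₁ = 49/104 = 0.47115 and p̂₂ = 62/182 = 0.34066.
Pooled p̂ = (49+62)/(104+182) = 111/286 = 0.38811.
SE = √[p̂(1−p̂)(1/n₁+1/n₂)] = √[0.38811·0.61189·(1/104+1/182)] ≈ 0.059903.
z = (p̂₁ − p̂₂)/SE = (0.47115 − 0.34066)/0.059903 = 0.13049/0.059903 = 2.178.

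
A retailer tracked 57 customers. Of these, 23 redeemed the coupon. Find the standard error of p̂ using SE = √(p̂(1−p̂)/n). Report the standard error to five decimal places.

Sample proportion p̂ = 23/57 = 0.40351.
p̂(1−p̂) = 0.40351·0.59649 = 0.240690.
SE = √(0.240690/57) = √0.004222632 = 0.06498.

SE = 0.06498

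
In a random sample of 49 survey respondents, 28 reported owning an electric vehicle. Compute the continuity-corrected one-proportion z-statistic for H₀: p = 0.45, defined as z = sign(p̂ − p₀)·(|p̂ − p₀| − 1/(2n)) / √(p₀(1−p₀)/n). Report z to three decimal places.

With x = 28 successes in n = 49, p̂ = 0.57143. p̂ − p₀ = 0.121429.
Continuity correction 1/(2n) = 1/98 = 0.010204.
Corrected numerator: |0.121429| − 0.010204 = 0.111225.
Under H₀, SE = √(p₀(1−p₀)/n) = √(0.45·0.55/49) = √0.005051020 = 0.071071.
z = (+)0.111225/0.071071 = 1.565.

z = 1.565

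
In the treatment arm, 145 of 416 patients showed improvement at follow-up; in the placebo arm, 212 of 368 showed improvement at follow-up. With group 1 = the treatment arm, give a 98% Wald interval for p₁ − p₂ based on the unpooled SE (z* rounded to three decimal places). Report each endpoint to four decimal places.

(-0.3084, -0.1466)

p̂₁ = 0.34856, p̂₂ = 0.57609, so the observed difference is -0.22753.
SE = √(0.000545830 + 0.000663616) = √0.001209446 = 0.034777.
For 98% confidence, z* = 2.326. Margin = 2.326·0.034777 = 0.08089.
So the interval runs from -0.3084 to -0.1466.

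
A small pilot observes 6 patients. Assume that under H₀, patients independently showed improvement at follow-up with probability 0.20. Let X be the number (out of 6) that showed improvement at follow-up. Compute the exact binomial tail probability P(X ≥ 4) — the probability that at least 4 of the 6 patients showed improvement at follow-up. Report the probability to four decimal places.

X is binomial with n = 6 and p = 0.20.
P(X ≥ 4) = C(6,4)·0.20^4·0.80^2 + C(6,5)·0.20^5·0.80^1 + C(6,6)·0.20^6·0.80^0.
= 0.015360 + 0.001536 + 0.000064 = 0.0170.

P = 0.0170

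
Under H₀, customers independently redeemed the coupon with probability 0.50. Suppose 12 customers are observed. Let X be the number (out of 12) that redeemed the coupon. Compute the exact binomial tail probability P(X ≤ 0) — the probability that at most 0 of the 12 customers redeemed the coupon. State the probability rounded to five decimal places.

P = 0.00024

X is binomial with n = 12 and p = 0.50.
P(X ≤ 0) = C(12,0)·0.50^0·0.50^12.
= 0.000244 = 0.00024.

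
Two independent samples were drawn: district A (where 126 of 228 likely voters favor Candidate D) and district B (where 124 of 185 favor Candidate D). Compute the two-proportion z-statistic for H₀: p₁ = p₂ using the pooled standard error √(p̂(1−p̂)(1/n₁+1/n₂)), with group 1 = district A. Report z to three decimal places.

Sample proportions: p̂₁ = 126/228 = 0.55263 and p̂₂ = 124/185 = 0.67027.
Pooled p̂ = (126+124)/(228+185) = 250/413 = 0.60533.
Pooled SE = √[0.2389062·0.00979137] ≈ 0.048365.
z = (p̂₁ − p̂₂)/SE = (0.55263 − 0.67027)/0.048365 = -0.11764/0.048365 = -2.432.

z = -2.432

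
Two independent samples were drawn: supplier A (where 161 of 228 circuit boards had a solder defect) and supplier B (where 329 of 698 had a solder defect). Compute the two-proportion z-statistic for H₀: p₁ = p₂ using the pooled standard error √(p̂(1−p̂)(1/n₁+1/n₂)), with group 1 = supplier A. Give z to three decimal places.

Sample proportions: p̂₁ = 161/228 = 0.70614 and p̂₂ = 329/698 = 0.47135.
Pooling: p̂ = 490/926 = 0.52916.
SE = √[p̂(1−p̂)(1/n₁+1/n₂)] = √[0.52916·0.47084·(1/228+1/698)] ≈ 0.038075.
z = (p̂₁ − p̂₂)/SE = (0.70614 − 0.47135)/0.038075 = 0.23479/0.038075 = 6.167.

z = 6.167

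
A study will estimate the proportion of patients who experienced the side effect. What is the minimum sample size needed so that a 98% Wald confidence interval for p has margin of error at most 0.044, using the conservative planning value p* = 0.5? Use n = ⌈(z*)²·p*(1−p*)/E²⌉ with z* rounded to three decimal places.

n = 699

The 98% critical value is z* = 2.326.
p*(1−p*) = 0.50·0.50 = 0.2500.
Required n before rounding: 5.410276 × 0.2500 / 0.044² = 698.641.
Rounding up, n = 699.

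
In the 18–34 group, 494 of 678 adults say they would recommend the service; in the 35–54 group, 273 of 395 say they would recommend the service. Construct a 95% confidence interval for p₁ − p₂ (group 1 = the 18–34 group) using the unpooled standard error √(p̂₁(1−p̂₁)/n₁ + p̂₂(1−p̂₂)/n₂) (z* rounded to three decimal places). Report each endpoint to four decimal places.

(-0.0191, 0.0940)

p̂₁ = 494/678 = 0.72861, p̂₂ = 273/395 = 0.69114; p̂₁ − p̂₂ = 0.03747.
SE = √(0.000291646 + 0.000540420) = √0.000832066 = 0.028846.
z* = 1.960 at the 95% level. Margin = 1.960·0.028846 = 0.05654.
Interval: 0.03747 ± 0.05654 → (-0.0191, 0.0940).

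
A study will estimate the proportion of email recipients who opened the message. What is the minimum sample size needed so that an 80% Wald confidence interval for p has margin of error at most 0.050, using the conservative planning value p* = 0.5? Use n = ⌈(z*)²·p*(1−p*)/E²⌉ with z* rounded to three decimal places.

n = 165

For 80% confidence, z* = 1.282.
p*(1−p*) = 0.2500.
(z*)²·p*(1−p*)/E² = 1.643524·0.2500/0.002500 = 164.352.
⌈164.352⌉ = 165.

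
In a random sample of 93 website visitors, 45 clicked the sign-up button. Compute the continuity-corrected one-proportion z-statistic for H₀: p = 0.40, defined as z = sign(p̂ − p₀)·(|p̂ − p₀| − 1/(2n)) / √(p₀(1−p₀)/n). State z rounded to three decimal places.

z = 1.545

p̂ = 45/93 = 0.48387. p̂ − p₀ = 0.083871.
Continuity correction 1/(2n) = 1/186 = 0.005376.
Corrected numerator: |0.083871| − 0.005376 = 0.078495.
Null standard error: √(0.40·0.60/93) = √0.002580645 = 0.050800.
z = (+)0.078495/0.050800 = 1.545.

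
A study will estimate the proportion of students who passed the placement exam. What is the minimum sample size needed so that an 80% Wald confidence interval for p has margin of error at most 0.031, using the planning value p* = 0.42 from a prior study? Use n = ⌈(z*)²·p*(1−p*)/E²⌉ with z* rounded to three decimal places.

n = 417

The 80% critical value is z* = 1.282.
p*(1−p*) = 0.2436.
Required n before rounding: 1.643524 × 0.2436 / 0.031² = 416.610.
Rounding up, n = 417.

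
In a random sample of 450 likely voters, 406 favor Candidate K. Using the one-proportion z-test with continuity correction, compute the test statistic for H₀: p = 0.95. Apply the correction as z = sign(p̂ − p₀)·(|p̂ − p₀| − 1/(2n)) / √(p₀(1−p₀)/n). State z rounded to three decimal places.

p̂ = 406/450 = 0.90222. p̂ − p₀ = -0.047778.
Continuity correction 1/(2n) = 1/900 = 0.001111.
Corrected numerator: |-0.047778| − 0.001111 = 0.046667.
Under H₀, SE = √(p₀(1−p₀)/n) = √(0.95·0.05/450) = √0.000105556 = 0.010274.
z = (−)0.046667/0.010274 = -4.542.

z = -4.542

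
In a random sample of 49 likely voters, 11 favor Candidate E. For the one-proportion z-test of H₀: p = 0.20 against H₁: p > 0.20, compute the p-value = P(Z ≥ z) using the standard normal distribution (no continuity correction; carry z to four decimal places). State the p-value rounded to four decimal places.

p-value = 0.3341

p̂ = 11/49 = 0.22449.
SE₀ = √(0.20·0.80/49) = 0.057143.
z = (p̂ − p₀)/SE = (11/49 − 0.20)/0.057143 ≈ 0.4286.
From the standard normal, P(Z ≥ z) = 0.3341.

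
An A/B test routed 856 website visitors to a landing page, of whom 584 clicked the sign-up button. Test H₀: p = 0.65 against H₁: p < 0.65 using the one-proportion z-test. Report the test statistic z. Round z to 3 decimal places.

The sample proportion is 584/856 = 0.68224.
SE₀ = √(0.65·0.35/856) = 0.016302.
z = (p̂ − p₀)/SE = (0.68224 − 0.65)/0.016302 = 1.978.

z = 1.978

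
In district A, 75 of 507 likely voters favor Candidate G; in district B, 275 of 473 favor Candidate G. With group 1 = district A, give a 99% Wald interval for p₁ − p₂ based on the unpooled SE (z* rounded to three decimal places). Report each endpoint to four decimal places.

(-0.5046, -0.3623)

p̂₁ = 75/507 = 0.14793, p̂₂ = 275/473 = 0.58140; p̂₁ − p̂₂ = -0.43347.
SE = √(0.000248611 + 0.000514534) = √0.000763145 = 0.027625.
The 99% critical value is z* = 2.576. Margin = 2.576·0.027625 = 0.07116.
Interval: -0.43347 ± 0.07116 → (-0.5046, -0.3623).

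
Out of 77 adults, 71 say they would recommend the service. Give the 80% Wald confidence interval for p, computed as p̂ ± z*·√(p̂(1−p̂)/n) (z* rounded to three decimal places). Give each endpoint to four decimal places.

The sample proportion is 71/77 = 0.92208.
SE(p̂) = √(0.92208·0.07792/77) = 0.030547.
The 80% critical value is z* = 1.282.
Margin of error: 1.282 × 0.030547 = 0.03916.
CI: 0.92208 ± 0.03916 = (0.8829, 0.9612).

(0.8829, 0.9612)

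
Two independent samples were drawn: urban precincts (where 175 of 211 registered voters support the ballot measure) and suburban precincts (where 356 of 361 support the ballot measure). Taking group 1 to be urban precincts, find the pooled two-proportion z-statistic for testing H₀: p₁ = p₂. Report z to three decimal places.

p̂₁ = 175/211 = 0.82938, p̂₂ = 356/361 = 0.98615.
Pooling: p̂ = 531/572 = 0.92832.
Pooled SE = √[0.0665405·0.00750942] ≈ 0.022354.
z = (p̂₁ − p̂₂)/SE = (0.82938 − 0.98615)/0.022354 = -0.15677/0.022354 = -7.013.

z = -7.013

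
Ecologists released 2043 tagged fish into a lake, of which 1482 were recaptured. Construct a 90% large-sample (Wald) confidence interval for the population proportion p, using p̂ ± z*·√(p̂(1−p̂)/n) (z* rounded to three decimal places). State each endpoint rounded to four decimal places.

(0.7092, 0.7416)

The sample proportion is 1482/2043 = 0.72540.
SE(p̂) = √(0.72540·0.27460/2043) = 0.009874.
For 90% confidence, z* = 1.645.
Margin = 1.645·0.009874 = 0.01624.
CI: 0.72540 ± 0.01624 = (0.7092, 0.7416).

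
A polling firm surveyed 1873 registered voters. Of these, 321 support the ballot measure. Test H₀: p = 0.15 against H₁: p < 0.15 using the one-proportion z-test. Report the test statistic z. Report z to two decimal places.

z = 2.59

p̂ = 321/1873 = 0.17138.
Under H₀, SE = √(p₀(1−p₀)/n) = √(0.15·0.85/1873) = √0.000068073 = 0.008251.
z = (p̂ − p₀)/SE = (0.17138 − 0.15)/0.008251 = 2.59.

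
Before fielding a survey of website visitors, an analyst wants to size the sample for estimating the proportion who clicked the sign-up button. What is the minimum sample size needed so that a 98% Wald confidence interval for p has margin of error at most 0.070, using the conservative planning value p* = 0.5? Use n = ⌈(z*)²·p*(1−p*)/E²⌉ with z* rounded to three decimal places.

The 98% critical value is z* = 2.326.
p*(1−p*) = 0.50·0.50 = 0.2500.
(z*)²·p*(1−p*)/E² = 5.410276·0.2500/0.004900 = 276.034.
⌈276.034⌉ = 277.

n = 277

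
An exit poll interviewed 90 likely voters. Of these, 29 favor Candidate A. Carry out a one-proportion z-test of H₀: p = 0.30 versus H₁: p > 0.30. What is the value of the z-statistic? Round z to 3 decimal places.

z = 0.460

Sample proportion p̂ = 29/90 = 0.32222.
Under H₀, SE = √(p₀(1−p₀)/n) = √(0.30·0.70/90) = √0.002333333 = 0.048305.
Test statistic: z = 0.02222/0.048305 = 0.460.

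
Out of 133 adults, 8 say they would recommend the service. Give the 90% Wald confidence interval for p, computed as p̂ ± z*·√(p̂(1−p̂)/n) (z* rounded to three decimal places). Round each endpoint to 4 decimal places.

(0.0262, 0.0941)

p̂ = 8/133 = 0.06015.
Standard error of p̂: √(0.056532/133) = √0.000425055 = 0.020617.
The 90% critical value is z* = 1.645.
Margin of error: 1.645 × 0.020617 = 0.03391.
CI: 0.06015 ± 0.03391 = (0.0262, 0.0941).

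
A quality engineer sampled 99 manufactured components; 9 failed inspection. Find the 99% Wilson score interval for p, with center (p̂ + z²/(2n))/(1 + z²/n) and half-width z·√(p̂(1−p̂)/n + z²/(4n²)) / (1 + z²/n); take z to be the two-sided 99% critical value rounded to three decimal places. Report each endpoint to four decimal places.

p̂ = 9/99 = 0.09091; z = 2.576, so z² = 6.635776.
1 + z²/n = 1.067028.
Adjusted center: (0.09091 + z²/(2n))/1.067028 = 0.11661.
Radicand: p̂(1−p̂)/n + z²/(4n²) = 0.000834794 + 0.000169263 = 0.001004057.
Half-width = z·√(radicand)/denom = 2.576·0.031687/1.067028 = 0.07650.
Interval: 0.11661 ± 0.07650 → (0.0401, 0.1931).

(0.0401, 0.1931)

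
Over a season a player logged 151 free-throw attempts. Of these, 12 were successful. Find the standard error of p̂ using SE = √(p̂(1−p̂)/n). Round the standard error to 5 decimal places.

SE = 0.02201

The sample proportion is 12/151 = 0.07947.
p̂(1−p̂) = 0.07947·0.92053 = 0.073155.
SE = √(0.073155/151) = √0.000484470 = 0.02201.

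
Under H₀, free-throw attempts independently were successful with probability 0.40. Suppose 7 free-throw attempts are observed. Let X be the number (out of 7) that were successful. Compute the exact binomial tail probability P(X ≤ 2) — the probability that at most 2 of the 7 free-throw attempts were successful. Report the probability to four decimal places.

X is binomial with n = 7 and p = 0.40.
P(X ≤ 2) = C(7,0)·0.40^0·0.60^7 + C(7,1)·0.40^1·0.60^6 + C(7,2)·0.40^2·0.60^5.
= 0.027994 + 0.130637 + 0.261274 = 0.4199.

P = 0.4199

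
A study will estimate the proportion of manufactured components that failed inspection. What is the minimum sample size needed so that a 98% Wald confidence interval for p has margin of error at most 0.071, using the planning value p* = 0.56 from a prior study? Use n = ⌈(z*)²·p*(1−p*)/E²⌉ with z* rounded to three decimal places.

n = 265

z* = 2.326 at the 98% level.
p*(1−p*) = 0.56·0.44 = 0.2464.
(z*)²·p*(1−p*)/E² = 5.410276·0.2464/0.005041 = 264.450.
Rounding up, n = 265.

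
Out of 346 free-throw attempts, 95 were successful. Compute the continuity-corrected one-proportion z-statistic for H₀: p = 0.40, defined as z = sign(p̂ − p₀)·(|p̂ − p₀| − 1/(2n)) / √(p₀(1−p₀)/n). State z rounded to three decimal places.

Sample proportion p̂ = 95/346 = 0.27457. p̂ − p₀ = -0.125434.
1/(2n) = 0.001445.
Corrected numerator: |-0.125434| − 0.001445 = 0.123989.
Null standard error: √(0.40·0.60/346) = √0.000693642 = 0.026337.
z = (−)0.123989/0.026337 = -4.708.

z = -4.708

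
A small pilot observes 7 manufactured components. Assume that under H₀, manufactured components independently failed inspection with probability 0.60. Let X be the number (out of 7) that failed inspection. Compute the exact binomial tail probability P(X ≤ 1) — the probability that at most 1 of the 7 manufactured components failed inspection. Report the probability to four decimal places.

P = 0.0188

X is binomial with n = 7 and p = 0.60.
P(X ≤ 1) = C(7,0)·0.60^0·0.40^7 + C(7,1)·0.60^1·0.40^6.
= 0.001638 + 0.017203 = 0.0188.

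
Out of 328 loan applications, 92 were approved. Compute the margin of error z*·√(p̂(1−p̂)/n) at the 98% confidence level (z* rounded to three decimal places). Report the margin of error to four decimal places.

ME = 0.0577

p̂ = 92/328 = 0.28049.
SE = √(p̂(1−p̂)/n) = √(0.201814/328) = 0.024805.
For 98% confidence, z* = 2.326.
So ME = 0.0577.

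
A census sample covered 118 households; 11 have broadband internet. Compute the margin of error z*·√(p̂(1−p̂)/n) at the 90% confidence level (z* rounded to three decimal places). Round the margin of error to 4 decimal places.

ME = 0.0440

Sample proportion p̂ = 11/118 = 0.09322.
SE = √(p̂(1−p̂)/n) = √(0.084530/118) = 0.026765.
For 90% confidence, z* = 1.645.
ME = 1.645·0.026765 = 0.0440.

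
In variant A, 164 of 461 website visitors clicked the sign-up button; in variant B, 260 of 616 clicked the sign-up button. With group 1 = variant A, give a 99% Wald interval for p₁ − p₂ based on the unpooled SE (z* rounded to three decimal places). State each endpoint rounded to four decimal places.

(-0.1433, 0.0107)

p̂₁ = 0.35575, p̂₂ = 0.42208, so the observed difference is -0.06633.
Unpooled SE = √(p̂₁(1−p̂₁)/n₁ + p̂₂(1−p̂₂)/n₂) = √(0.000497162 + 0.000395987) = 0.029886.
z* = 2.576 at the 99% level. Margin = 2.576·0.029886 = 0.07699.
CI: -0.06633 ± 0.07699 = (-0.1433, 0.0107).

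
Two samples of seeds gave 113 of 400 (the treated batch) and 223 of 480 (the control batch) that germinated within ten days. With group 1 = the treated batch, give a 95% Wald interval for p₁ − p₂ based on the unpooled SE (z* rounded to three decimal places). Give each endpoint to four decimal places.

(-0.2448, -0.1193)

p̂₁ = 0.28250, p̂₂ = 0.46458, so the observed difference is -0.18208.
SE = √(0.000506734 + 0.000518220) = √0.001024954 = 0.032015.
The 95% critical value is z* = 1.960. Margin of error = 0.06275.
CI: -0.18208 ± 0.06275 = (-0.2448, -0.1193).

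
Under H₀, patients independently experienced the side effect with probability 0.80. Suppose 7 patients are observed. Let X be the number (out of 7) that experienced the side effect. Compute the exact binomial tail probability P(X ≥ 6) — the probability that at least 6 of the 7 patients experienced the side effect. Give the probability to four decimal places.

X ~ Binomial(n=7, p=0.80).
P(X ≥ 6) = C(7,6)·0.80^6·0.20^1 + C(7,7)·0.80^7·0.20^0.
= 0.367002 + 0.209715 = 0.5767.

P = 0.5767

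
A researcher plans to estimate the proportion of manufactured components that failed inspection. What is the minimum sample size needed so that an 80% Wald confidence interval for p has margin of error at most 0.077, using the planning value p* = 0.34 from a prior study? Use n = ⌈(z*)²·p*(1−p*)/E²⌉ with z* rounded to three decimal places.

z* = 1.282 at the 80% level.
p*(1−p*) = 0.2244.
(z*)²·p*(1−p*)/E² = 1.643524·0.2244/0.005929 = 62.204.
Rounding up, n = 63.

n = 63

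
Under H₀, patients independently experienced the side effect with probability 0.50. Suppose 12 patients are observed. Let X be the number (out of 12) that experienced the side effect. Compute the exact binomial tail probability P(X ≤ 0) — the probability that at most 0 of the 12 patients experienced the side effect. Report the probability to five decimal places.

X ~ Binomial(n=12, p=0.50).
P(X ≤ 0) = C(12,0)·0.50^0·0.50^12.
= 0.000244 = 0.00024.

P = 0.00024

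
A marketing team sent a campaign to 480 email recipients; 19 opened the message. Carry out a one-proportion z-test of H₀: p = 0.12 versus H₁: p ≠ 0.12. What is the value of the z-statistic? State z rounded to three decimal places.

z = -5.422

Sample proportion p̂ = 19/480 = 0.03958.
Under H₀, SE = √(p₀(1−p₀)/n) = √(0.12·0.88/480) = √0.000220000 = 0.014832.
z = (p̂ − p₀)/SE = (0.03958 − 0.12)/0.014832 = -5.422.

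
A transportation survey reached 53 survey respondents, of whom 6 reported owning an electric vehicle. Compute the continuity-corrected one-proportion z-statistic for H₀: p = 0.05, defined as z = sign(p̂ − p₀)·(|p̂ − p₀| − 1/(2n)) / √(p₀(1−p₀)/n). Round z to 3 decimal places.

The sample proportion is 6/53 = 0.11321. p̂ − p₀ = 0.063208.
Continuity correction 1/(2n) = 1/106 = 0.009434.
Corrected numerator: |0.063208| − 0.009434 = 0.053774.
SE₀ = √(0.05·0.95/53) = 0.029937.
z = (+)0.053774/0.029937 = 1.796.

z = 1.796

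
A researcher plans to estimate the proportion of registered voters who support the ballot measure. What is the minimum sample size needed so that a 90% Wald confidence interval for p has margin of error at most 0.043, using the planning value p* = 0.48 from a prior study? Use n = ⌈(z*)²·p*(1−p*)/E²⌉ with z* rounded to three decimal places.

z* = 1.645 at the 90% level.
p*(1−p*) = 0.2496.
Required n before rounding: 2.706025 × 0.2496 / 0.043² = 365.291.
⌈365.291⌉ = 366.

n = 366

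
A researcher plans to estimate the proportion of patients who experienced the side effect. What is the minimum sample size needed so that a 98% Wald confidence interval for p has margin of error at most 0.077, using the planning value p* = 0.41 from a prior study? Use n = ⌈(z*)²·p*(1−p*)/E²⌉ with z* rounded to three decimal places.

n = 221

z* = 2.326 at the 98% level.
p*(1−p*) = 0.2419.
(z*)²·p*(1−p*)/E² = 5.410276·0.2419/0.005929 = 220.736.
Rounding up, n = 221.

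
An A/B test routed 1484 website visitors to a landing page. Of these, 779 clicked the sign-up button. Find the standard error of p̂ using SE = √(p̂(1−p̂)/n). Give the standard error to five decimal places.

With x = 779 successes in n = 1484, p̂ = 0.52493.
p̂(1−p̂) = 0.249378.
SE = √(0.249378/1484) = 0.01296.

SE = 0.01296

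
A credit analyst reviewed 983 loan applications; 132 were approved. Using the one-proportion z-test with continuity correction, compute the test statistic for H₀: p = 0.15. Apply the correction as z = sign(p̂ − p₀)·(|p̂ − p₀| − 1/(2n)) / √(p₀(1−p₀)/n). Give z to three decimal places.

z = -1.335

The sample proportion is 132/983 = 0.13428. p̂ − p₀ = -0.015717.
1/(2n) = 0.000509.
Corrected numerator: |-0.015717| − 0.000509 = 0.015208.
Null standard error: √(0.15·0.85/983) = √0.000129705 = 0.011389.
z = −0.015208/0.011389 = -1.335.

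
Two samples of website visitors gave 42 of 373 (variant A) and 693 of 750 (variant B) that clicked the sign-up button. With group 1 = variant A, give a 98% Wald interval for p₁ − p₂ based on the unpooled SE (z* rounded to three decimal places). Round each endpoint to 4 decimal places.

(-0.8556, -0.7672)

p̂₁ = 42/373 = 0.11260, p̂₂ = 693/750 = 0.92400; p̂₁ − p̂₂ = -0.81140.
Unpooled SE = √(p̂₁(1−p̂₁)/n₁ + p̂₂(1−p̂₂)/n₂) = √(0.000267886 + 0.000093632) = 0.019014.
For 98% confidence, z* = 2.326. Margin = 2.326·0.019014 = 0.04423.
Interval: -0.81140 ± 0.04423 → (-0.8556, -0.7672).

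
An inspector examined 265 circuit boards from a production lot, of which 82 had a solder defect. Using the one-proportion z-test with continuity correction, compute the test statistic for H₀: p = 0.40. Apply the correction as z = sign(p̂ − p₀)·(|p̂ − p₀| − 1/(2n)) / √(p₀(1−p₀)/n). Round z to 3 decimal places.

With x = 82 successes in n = 265, p̂ = 0.30943. p̂ − p₀ = -0.090566.
Continuity correction 1/(2n) = 1/530 = 0.001887.
Corrected numerator: |-0.090566| − 0.001887 = 0.088679.
SE₀ = √(0.40·0.60/265) = 0.030094.
z = (−)0.088679/0.030094 = -2.947.

z = -2.947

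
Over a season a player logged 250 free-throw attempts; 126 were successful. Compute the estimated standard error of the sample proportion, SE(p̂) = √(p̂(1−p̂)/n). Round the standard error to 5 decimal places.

p̂ = 126/250 = 0.50400.
p̂(1−p̂) = 0.249984.
Dividing by n and taking the root: √0.000999936 = 0.03162.

SE = 0.03162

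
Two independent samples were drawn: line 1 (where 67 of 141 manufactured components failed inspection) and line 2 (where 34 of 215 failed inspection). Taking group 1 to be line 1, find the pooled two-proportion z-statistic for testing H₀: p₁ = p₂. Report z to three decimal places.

Sample proportions: p̂₁ = 67/141 = 0.47518 and p̂₂ = 34/215 = 0.15814.
Pooling: p̂ = 101/356 = 0.28371.
Pooled SE = √[0.2032177·0.01174336] ≈ 0.048851.
z = 0.31704/0.048851 = 6.490.

z = 6.490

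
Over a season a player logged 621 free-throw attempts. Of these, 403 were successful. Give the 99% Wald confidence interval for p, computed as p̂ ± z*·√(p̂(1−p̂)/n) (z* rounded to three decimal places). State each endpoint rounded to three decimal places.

(0.600, 0.698)

p̂ = 403/621 = 0.64895.
SE(p̂) = √(0.64895·0.35105/621) = 0.019153.
For 99% confidence, z* = 2.576.
Margin of error: 2.576 × 0.019153 = 0.04934.
So the interval runs from 0.600 to 0.698.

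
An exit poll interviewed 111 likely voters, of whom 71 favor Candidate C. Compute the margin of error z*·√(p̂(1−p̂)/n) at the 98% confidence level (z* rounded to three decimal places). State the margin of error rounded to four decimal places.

With x = 71 successes in n = 111, p̂ = 0.63964.
SE(p̂) = √(0.63964·0.36036/111) = 0.045570.
z* = 2.326 at the 98% level.
ME = 2.326·0.045570 = 0.1060.

ME = 0.1060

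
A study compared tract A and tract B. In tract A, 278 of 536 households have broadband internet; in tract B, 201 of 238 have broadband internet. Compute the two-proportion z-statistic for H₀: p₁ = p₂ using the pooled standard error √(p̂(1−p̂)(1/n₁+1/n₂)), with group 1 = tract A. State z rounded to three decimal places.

Sample proportions: p̂₁ = 278/536 = 0.51866 and p̂₂ = 201/238 = 0.84454.
Pooling: p̂ = 479/774 = 0.61886.
Pooled SE = √[0.2358716·0.00606735] ≈ 0.037830.
z = (p̂₁ − p̂₂)/SE = (0.51866 − 0.84454)/0.037830 = -0.32588/0.037830 = -8.614.

z = -8.614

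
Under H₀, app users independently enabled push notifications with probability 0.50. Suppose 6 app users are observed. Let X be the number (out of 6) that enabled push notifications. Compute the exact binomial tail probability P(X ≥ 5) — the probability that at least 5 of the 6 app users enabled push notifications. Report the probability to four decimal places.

P = 0.1094

X ~ Binomial(n=6, p=0.50).
P(X ≥ 5) = C(6,5)·0.50^5·0.50^1 + C(6,6)·0.50^6·0.50^0.
= 0.093750 + 0.015625 = 0.1094.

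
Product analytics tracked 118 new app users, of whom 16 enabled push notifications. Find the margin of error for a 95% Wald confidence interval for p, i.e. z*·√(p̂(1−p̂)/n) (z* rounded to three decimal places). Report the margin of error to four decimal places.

ME = 0.0618

Sample proportion p̂ = 16/118 = 0.13559.
SE(p̂) = √(0.13559·0.86441/118) = 0.031516.
The 95% critical value is z* = 1.960.
ME = 1.960·0.031516 = 0.0618.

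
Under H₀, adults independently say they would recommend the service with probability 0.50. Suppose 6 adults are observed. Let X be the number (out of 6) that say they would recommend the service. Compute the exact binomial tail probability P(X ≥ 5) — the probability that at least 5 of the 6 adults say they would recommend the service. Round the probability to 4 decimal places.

X ~ Binomial(n=6, p=0.50).
P(X ≥ 5) = C(6,5)·0.50^5·0.50^1 + C(6,6)·0.50^6·0.50^0.
= 0.093750 + 0.015625 = 0.1094.

P = 0.1094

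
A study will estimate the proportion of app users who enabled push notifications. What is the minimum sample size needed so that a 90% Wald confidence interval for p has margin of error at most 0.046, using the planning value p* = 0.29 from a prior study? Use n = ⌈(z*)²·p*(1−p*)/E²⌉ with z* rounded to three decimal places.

z* = 1.645 at the 90% level.
p*(1−p*) = 0.29·0.71 = 0.2059.
(z*)²·p*(1−p*)/E² = 2.706025·0.2059/0.002116 = 263.313.
Rounding up, n = 264.

n = 264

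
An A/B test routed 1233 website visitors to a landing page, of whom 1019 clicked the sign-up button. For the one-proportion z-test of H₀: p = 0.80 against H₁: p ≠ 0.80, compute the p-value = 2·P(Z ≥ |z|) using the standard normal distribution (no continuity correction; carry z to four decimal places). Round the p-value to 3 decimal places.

p-value = 0.020

The sample proportion is 1019/1233 = 0.82644.
SE₀ = √(0.80·0.20/1233) = 0.011391.
Test statistic (full precision, shown to 4 dp): z = (1019/1233 − 0.80)/SE₀ ≈ 2.3210.
From the standard normal, 2·P(Z ≥ |z|) = 0.020.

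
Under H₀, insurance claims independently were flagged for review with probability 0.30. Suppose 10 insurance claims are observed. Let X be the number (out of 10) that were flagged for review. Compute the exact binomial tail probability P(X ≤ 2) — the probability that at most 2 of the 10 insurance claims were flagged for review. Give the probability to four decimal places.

P = 0.3828

X ~ Binomial(n=10, p=0.30).
P(X ≤ 2) = C(10,0)·0.30^0·0.70^10 + C(10,1)·0.30^1·0.70^9 + C(10,2)·0.30^2·0.70^8.
= 0.028248 + 0.121061 + 0.233474 = 0.3828.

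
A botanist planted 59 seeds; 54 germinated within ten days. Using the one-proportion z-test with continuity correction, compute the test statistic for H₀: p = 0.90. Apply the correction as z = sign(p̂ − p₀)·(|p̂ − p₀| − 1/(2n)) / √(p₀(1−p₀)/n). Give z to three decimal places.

z = 0.174

With x = 54 successes in n = 59, p̂ = 0.91525. p̂ − p₀ = 0.015254.
1/(2n) = 0.008475.
Corrected numerator: |0.015254| − 0.008475 = 0.006779.
Under H₀, SE = √(p₀(1−p₀)/n) = √(0.90·0.10/59) = √0.001525424 = 0.039057.
z = +0.006779/0.039057 = 0.174.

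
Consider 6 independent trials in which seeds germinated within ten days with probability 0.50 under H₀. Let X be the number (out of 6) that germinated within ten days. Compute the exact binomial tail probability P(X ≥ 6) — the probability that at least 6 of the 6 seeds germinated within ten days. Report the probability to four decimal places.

X ~ Binomial(n=6, p=0.50).
P(X ≥ 6) = C(6,6)·0.50^6·0.50^0.
= 0.015625 = 0.0156.

P = 0.0156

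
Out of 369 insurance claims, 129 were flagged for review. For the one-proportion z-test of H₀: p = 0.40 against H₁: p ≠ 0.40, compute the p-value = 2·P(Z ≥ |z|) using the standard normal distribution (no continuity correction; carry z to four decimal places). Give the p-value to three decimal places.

p-value = 0.048

The sample proportion is 129/369 = 0.34959.
Null standard error: √(0.40·0.60/369) = √0.000650407 = 0.025503.
Test statistic (full precision, shown to 4 dp): z = (129/369 − 0.40)/SE₀ ≈ -1.9765.
p-value = 2·P(Z ≥ |z|) with z = -1.9765 → 0.048.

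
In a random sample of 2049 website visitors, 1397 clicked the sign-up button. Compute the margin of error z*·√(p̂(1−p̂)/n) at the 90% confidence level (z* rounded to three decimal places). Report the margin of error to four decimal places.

Sample proportion p̂ = 1397/2049 = 0.68180.
Standard error of p̂: √(0.216950/2049) = √0.000105881 = 0.010290.
The 90% critical value is z* = 1.645.
Margin of error = z*·SE = 1.645 × 0.010290 = 0.0169.

ME = 0.0169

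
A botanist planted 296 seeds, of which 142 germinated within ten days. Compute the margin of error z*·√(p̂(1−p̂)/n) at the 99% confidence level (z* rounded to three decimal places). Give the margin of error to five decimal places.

With x = 142 successes in n = 296, p̂ = 0.47973.
Standard error of p̂: √(0.249589/296) = √0.000843206 = 0.029038.
The 99% critical value is z* = 2.576.
So ME = 0.07480.

ME = 0.07480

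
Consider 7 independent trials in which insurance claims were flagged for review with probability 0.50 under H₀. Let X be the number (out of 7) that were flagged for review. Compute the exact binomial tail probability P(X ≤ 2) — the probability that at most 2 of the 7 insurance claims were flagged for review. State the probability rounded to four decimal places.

P = 0.2266

X ~ Binomial(n=7, p=0.50).
P(X ≤ 2) = C(7,0)·0.50^0·0.50^7 + C(7,1)·0.50^1·0.50^6 + C(7,2)·0.50^2·0.50^5.
= 0.007812 + 0.054688 + 0.164062 = 0.2266.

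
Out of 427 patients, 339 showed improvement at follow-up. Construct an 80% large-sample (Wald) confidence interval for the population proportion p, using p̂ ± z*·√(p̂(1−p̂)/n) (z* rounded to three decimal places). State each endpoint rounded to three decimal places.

(0.769, 0.819)

p̂ = 339/427 = 0.79391.
SE = √(p̂(1−p̂)/n) = √(0.163616/427) = 0.019575.
The 80% critical value is z* = 1.282.
Margin of error: 1.282 × 0.019575 = 0.02510.
So the interval runs from 0.769 to 0.819.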